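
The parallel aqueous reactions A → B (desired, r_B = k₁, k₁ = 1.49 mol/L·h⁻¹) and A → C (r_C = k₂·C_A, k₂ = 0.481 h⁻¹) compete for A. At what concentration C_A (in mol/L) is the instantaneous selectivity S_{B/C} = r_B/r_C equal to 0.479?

S_{B/C} = (k₁/k₂)·C_A⁻¹ ⇒ C_A = (S·k₂/k₁)^(-1).
= (0.479×0.481/1.49)^(-1) = (0.1546)^(-1) = 6.47 mol/L.

6.47 mol/L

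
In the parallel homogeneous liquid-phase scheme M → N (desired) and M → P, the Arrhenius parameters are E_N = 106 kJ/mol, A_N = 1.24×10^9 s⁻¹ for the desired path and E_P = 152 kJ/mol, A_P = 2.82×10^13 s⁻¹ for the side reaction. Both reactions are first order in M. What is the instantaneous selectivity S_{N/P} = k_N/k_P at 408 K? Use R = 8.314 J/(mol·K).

k_N/k_P = (A_N/A_P)·exp[−(E_N−E_P)/(RT)] = (A_N/A_P)·exp[(E_P−E_N)/(RT)].
(E_P−E_N)/(RT) = (152−106)×10³/(8.314×408) = 46000/3392 = 13.56.
k_N/k_P = (1.24×10^9/2.82×10^13)·exp(13.56) = 4.397×10^-5 × 7.752×10^5 = 34.1.

34.1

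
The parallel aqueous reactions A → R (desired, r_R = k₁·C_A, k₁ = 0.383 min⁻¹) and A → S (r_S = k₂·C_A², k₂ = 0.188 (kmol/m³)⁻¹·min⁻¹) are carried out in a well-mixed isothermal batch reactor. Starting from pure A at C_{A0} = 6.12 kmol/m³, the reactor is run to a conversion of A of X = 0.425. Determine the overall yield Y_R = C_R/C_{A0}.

C_A = C_{A0}(1−X) = 3.519 kmol/m³.
Along a PFR/batch, dC_R/dC_A = −r_R/(r_R+r_S) = −k₁/(k₁+k₂·C_A).
Integrating from C_{A0} to C_A: C_R = (0.383/0.188)·ln[(0.383+0.188·6.12)/(0.383+0.188·3.52)] = 2.037·ln(1.534/1.045) = 0.7823 kmol/m³.
Y_R = C_R/C_{A0} = 0.7823/6.12 = 0.128.

0.128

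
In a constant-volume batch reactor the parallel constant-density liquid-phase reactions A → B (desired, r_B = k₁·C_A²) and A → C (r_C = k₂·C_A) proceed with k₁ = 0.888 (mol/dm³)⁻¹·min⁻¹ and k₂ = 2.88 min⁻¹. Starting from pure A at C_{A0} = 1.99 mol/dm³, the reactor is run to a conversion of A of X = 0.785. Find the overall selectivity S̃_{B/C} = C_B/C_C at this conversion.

0.359

C_A = C_{A0}(1−X) = 0.4278 mol/dm³.
Along a PFR/batch, dC_C/dC_A = −r_C/(r_B+r_C) = −k₂/(k₂+k₁·C_A).
Integrating from C_{A0} to C_A: C_C = (2.88/0.888)·ln[(2.88+0.888·1.99)/(2.88+0.888·0.428)] = 3.243·ln(4.647/3.260) = 1.150 mol/dm³.
Then C_B = (C_{A0}−C_A) − C_C = 1.562 − 1.150 = 0.4123 mol/dm³.
S̃_{B/C} = C_B/C_C = 0.4123/1.150 = 0.359.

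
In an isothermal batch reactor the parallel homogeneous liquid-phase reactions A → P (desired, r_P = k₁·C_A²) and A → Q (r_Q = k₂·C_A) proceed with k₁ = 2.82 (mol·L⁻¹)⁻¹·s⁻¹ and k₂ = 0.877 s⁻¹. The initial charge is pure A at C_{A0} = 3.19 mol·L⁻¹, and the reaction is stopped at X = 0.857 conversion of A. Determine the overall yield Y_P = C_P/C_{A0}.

0.709

C_A = C_{A0}(1−X) = 0.4562 mol·L⁻¹.
Along a PFR/batch, dC_Q/dC_A = −r_Q/(r_P+r_Q) = −k₂/(k₂+k₁·C_A).
Integrating from C_{A0} to C_A: C_Q = (0.877/2.82)·ln[(0.877+2.82·3.19)/(0.877+2.82·0.456)] = 0.3110·ln(9.873/2.163) = 0.4721 mol·L⁻¹.
Then C_P = (C_{A0}−C_A) − C_Q = 2.734 − 0.4721 = 2.262 mol·L⁻¹.
Y_P = C_P/C_{A0} = 2.262/3.19 = 0.709.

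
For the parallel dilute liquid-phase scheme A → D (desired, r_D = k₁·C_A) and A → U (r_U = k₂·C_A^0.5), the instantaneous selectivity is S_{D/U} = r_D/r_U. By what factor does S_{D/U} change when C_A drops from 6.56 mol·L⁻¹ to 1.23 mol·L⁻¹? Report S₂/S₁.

0.433

S_{D/U} = (k₁/k₂)·C_A^0.5, so S₂/S₁ = (C_{A,2}/C_{A,1})^0.5.
= (1.23/6.56)^0.5 = (0.1875)^0.5 = 0.433.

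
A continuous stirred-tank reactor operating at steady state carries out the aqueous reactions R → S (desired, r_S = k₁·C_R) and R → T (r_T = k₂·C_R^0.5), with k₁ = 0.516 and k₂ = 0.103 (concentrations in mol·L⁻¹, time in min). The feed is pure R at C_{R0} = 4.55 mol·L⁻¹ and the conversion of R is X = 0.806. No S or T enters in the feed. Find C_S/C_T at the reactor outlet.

4.71

Exit C_R = C_{R0}(1−X) = 4.55×0.194 = 0.8827 mol·L⁻¹.
Rates in a CSTR are evaluated at the outlet concentration: r_S = 0.516×0.8827 = 0.4555, r_T = 0.103×0.8827^0.5 = 0.09677.
Overall selectivity = C_S/C_T = r_Sτ/(r_Tτ) = r_S/r_T = 4.71.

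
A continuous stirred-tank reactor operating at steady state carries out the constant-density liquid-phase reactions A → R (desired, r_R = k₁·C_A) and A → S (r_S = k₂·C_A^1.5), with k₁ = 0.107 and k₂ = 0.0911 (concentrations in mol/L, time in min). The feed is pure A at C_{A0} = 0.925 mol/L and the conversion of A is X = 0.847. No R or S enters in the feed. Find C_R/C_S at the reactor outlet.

Exit C_A = C_{A0}(1−X) = 0.925×0.153 = 0.1415 mol/L.
A CSTR operates uniformly at the exit composition, giving r_R = 0.01514 and r_S = 0.004850 (each k·C_A^n at C_A = 0.1415).
Overall selectivity = C_R/C_S = r_Rτ/(r_Sτ) = r_R/r_S = 3.12.

3.12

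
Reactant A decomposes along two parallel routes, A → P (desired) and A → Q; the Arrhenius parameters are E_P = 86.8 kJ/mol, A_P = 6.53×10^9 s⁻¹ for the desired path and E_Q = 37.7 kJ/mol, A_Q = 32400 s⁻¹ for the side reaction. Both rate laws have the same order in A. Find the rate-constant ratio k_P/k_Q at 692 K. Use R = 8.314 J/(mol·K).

Since both paths have the same order in A, the concentration cancels and S_{P/Q} = k_P/k_Q = (A_P/A_Q)·exp[(E_Q−E_P)/(RT)].
(E_Q−E_P)/(RT) = (37.7−86.8)×10³/(8.314×692) = -49100/5753 = -8.534.
k_P/k_Q = (6.53×10^9/32400)·exp(-8.534) = 2.015×10^5 × 1.966×10^-4 = 39.6.

39.6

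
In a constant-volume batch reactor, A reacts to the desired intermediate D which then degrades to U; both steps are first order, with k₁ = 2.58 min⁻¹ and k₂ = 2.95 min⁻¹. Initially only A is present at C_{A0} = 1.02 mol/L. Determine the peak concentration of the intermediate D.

0.350 mol/L

At the optimum, C_{D,max}/C_{A0} = (k₁/k₂)^[k₂/(k₂−k₁)].
= (2.58/2.95)^(2.95/(2.95−2.58)) = (0.8746)^(7.973) = 0.3435.
C_{D,max} = 0.3435×1.02 = 0.350 mol/L.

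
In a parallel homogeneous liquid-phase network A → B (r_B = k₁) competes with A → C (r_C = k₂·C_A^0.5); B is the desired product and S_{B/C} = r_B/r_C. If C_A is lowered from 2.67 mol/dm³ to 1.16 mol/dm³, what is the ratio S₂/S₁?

S_{B/C} = (k₁/k₂)·C_A^-0.5, so S₂/S₁ = (C_{A,2}/C_{A,1})^-0.5.
= (1.16/2.67)^(-0.5) = (0.4345)^(-0.5) = 1.52.
Selectivity toward B rises as C_A falls — low-concentration operation is favoured.

1.52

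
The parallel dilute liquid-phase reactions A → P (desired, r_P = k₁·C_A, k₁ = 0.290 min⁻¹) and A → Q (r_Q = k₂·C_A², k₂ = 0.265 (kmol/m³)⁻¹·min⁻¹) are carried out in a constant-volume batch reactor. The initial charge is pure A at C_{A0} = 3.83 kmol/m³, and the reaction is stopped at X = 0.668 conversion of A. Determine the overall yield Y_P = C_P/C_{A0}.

C_A = C_{A0}(1−X) = 1.272 kmol/m³.
Along a PFR/batch, dC_P/dC_A = −r_P/(r_P+r_Q) = −k₁/(k₁+k₂·C_A).
Integrating from C_{A0} to C_A: C_P = (0.290/0.265)·ln[(0.290+0.265·3.83)/(0.290+0.265·1.27)] = 1.094·ln(1.305/0.6270) = 0.8022 kmol/m³.
Y_P = C_P/C_{A0} = 0.8022/3.83 = 0.209.

0.209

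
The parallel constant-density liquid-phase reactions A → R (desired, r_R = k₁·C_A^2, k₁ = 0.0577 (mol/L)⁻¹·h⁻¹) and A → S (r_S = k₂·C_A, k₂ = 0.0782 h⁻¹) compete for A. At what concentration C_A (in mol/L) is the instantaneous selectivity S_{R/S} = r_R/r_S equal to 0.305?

S_{R/S} = (k₁/k₂)·C_A ⇒ C_A = S·k₂/k₁.
= 0.305×0.0782/0.0577 = 0.413 mol/L.

0.413 mol/L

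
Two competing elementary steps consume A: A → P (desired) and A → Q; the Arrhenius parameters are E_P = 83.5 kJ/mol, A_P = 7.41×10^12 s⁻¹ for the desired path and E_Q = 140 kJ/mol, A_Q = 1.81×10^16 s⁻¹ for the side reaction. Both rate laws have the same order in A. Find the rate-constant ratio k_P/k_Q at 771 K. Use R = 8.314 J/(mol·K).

2.75

Since both paths have the same order in A, the concentration cancels and S_{P/Q} = k_P/k_Q = (A_P/A_Q)·exp[(E_Q−E_P)/(RT)].
(E_Q−E_P)/(RT) = (140−83.5)×10³/(8.314×771) = 56500/6410 = 8.814.
k_P/k_Q = (7.41×10^12/1.81×10^16)·exp(8.814) = 4.094×10^-4 × 6729 = 2.75.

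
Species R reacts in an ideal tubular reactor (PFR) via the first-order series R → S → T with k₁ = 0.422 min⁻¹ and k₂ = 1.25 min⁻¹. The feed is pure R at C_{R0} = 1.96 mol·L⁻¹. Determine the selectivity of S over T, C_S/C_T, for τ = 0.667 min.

1.99

Solving the coupled first-order balances gives C_S(τ) = [k₁/(k₂−k₁)]·C_{R0}·(e^(−k₁τ) − e^(−k₂τ)).
e^(−k₁τ) = e^(−0.422×0.667) = e^(−0.2815) = 0.7547; e^(−k₂τ) = e^(−0.8337) = 0.4344.
C_S = 0.422×1.96/(1.25−0.422) × (0.7547−0.4344) = 0.9989×0.3203 = 0.3199 mol·L⁻¹.
C_R = C_{R0}e^(−k₁τ) = 1.479 mol·L⁻¹, so C_T = C_{R0}−C_R−C_S = 0.1609 mol·L⁻¹; C_S/C_T = 1.99.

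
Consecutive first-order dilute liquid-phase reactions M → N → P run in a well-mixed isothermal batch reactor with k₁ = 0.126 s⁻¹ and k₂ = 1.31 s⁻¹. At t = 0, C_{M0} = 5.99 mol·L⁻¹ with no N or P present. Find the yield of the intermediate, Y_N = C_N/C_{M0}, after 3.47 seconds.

The intermediate concentration in a first-order A→B→C sequence is C_N = k₁C_{M0}(e^(−k₁t) − e^(−k₂t))/(k₂−k₁).
e^(−k₁t) = e^(−0.126×3.47) = e^(−0.4372) = 0.6458; e^(−k₂t) = e^(−4.546) = 0.01061.
C_N = 0.126×5.99/(1.31−0.126) × (0.6458−0.01061) = 0.6374×0.6352 = 0.4049 mol·L⁻¹.
Y_N = C_N/C_{M0} = 0.4049/5.99 = 0.0676.

0.0676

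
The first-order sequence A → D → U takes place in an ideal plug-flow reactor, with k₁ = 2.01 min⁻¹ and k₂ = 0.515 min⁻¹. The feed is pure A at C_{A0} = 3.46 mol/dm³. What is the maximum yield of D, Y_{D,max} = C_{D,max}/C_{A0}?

0.626

Evaluating C_D at τ_opt = ln(k₂/k₁)/(k₂−k₁) gives C_{D,max}/C_{A0} = (k₁/k₂)^[k₂/(k₂−k₁)].
= (2.01/0.515)^(0.515/(0.515−2.01)) = (3.903)^(-0.3445) = 0.6256.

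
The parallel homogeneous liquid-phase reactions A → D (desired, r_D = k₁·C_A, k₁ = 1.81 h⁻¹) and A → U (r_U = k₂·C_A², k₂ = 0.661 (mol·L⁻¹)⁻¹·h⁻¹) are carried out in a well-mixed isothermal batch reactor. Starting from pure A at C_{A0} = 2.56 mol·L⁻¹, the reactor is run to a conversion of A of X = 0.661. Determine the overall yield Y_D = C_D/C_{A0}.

0.412

C_A = C_{A0}(1−X) = 0.8678 mol·L⁻¹.
Along a PFR/batch, dC_D/dC_A = −r_D/(r_D+r_U) = −k₁/(k₁+k₂·C_A).
Integrating from C_{A0} to C_A: C_D = (1.81/0.661)·ln[(1.81+0.661·2.56)/(1.81+0.661·0.868)] = 2.738·ln(3.502/2.384) = 1.054 mol·L⁻¹.
Y_D = C_D/C_{A0} = 1.054/2.56 = 0.412.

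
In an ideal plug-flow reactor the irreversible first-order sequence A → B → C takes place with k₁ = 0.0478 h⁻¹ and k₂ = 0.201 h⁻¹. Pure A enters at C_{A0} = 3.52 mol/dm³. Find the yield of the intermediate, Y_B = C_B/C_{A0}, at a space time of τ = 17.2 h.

0.127

For first-order series with pure A initially, C_B(τ) = k₁C_{A0}/(k₂−k₁)·(e^(−k₁τ) − e^(−k₂τ)).
e^(−k₁τ) = e^(−0.0478×17.2) = e^(−0.8222) = 0.4395; e^(−k₂τ) = e^(−3.457) = 0.03152.
C_B = 0.0478×3.52/(0.201−0.0478) × (0.4395−0.03152) = 1.098×0.4080 = 0.4481 mol/dm³.
Y_B = C_B/C_{A0} = 0.4481/3.52 = 0.127.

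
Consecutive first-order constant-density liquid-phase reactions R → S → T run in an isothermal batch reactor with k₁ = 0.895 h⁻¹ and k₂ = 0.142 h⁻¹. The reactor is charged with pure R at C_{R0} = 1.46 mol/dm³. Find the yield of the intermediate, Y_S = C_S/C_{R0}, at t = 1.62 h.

Solving the coupled first-order balances gives C_S(t) = [k₁/(k₂−k₁)]·C_{R0}·(e^(−k₁t) − e^(−k₂t)).
e^(−k₁t) = e^(−0.895×1.62) = e^(−1.450) = 0.2346; e^(−k₂t) = e^(−0.2300) = 0.7945.
C_S = 0.895×1.46/(0.142−0.895) × (0.2346−0.7945) = (-1.735)×(-0.5599) = 0.9716 mol/dm³.
Y_S = C_S/C_{R0} = 0.9716/1.46 = 0.665.

0.665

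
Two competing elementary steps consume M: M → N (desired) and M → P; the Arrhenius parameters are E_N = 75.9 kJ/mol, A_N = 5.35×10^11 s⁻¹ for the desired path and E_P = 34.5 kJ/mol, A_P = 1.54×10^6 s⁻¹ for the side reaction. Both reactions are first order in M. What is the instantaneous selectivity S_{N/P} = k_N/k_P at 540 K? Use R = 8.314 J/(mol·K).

34.4

Since both paths have the same order in M, the concentration cancels and S_{N/P} = k_N/k_P = (A_N/A_P)·exp[(E_P−E_N)/(RT)].
(E_P−E_N)/(RT) = (34.5−75.9)×10³/(8.314×540) = -41400/4490 = -9.221.
k_N/k_P = (5.35×10^11/1.54×10^6)·exp(-9.221) = 3.474×10^5 × 9.890×10^-5 = 34.4.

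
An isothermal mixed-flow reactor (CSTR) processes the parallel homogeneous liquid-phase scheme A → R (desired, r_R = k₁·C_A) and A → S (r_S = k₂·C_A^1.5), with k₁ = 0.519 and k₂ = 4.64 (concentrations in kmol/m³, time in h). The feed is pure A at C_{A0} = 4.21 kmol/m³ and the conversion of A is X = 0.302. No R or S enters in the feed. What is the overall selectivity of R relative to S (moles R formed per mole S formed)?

0.0653

Exit C_A = C_{A0}(1−X) = 4.21×0.698 = 2.939 kmol/m³.
In a CSTR the entire volume is at exit conditions, so r_R = 0.519×2.939 = 1.525 and r_S = 4.64×2.939^1.5 = 23.37.
Overall selectivity = C_R/C_S = r_Rτ/(r_Sτ) = r_R/r_S = 0.0653.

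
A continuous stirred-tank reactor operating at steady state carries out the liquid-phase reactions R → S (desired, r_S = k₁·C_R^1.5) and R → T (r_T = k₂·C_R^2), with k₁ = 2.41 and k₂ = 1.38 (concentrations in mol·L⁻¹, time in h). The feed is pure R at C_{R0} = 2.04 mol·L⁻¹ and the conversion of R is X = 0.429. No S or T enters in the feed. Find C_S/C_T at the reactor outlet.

Exit C_R = C_{R0}(1−X) = 2.04×0.571 = 1.165 mol·L⁻¹.
Rates in a CSTR are evaluated at the outlet concentration: r_S = 2.41×1.165^1.5 = 3.030, r_T = 1.38×1.165^2 = 1.872.
Overall selectivity = C_S/C_T = r_Sτ/(r_Tτ) = r_S/r_T = 1.62.

1.62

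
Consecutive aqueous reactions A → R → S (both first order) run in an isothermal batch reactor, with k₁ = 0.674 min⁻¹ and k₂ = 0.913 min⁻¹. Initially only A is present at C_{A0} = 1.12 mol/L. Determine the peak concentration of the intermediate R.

For a first-order series the maximum intermediate yield is C_{R,max}/C_{A0} = (k₁/k₂)^[k₂/(k₂−k₁)].
= (0.674/0.913)^(0.913/(0.913−0.674)) = (0.7382)^(3.820) = 0.3137.
C_{R,max} = 0.3137×1.12 = 0.351 mol/L.

0.351 mol/L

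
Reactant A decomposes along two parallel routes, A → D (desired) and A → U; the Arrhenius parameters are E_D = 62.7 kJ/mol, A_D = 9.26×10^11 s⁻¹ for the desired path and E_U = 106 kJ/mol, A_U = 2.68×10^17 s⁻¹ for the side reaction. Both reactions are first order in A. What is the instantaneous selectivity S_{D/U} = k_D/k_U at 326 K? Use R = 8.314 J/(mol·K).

30.0

k_D/k_U = (A_D/A_U)·exp[−(E_D−E_U)/(RT)] = (A_D/A_U)·exp[(E_U−E_D)/(RT)].
(E_U−E_D)/(RT) = (106−62.7)×10³/(8.314×326) = 43300/2710 = 15.98.
k_D/k_U = (9.26×10^11/2.68×10^17)·exp(15.98) = 3.455×10^-6 × 8.673×10^6 = 30.0.
Since E_D < E_U, lowering the temperature improves selectivity toward D.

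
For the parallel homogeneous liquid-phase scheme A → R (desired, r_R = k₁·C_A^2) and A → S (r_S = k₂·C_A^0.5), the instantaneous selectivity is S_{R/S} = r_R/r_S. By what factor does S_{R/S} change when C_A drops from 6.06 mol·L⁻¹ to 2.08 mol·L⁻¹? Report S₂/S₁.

S_{R/S} = (k₁/k₂)·C_A^1.5, so S₂/S₁ = (C_{A,2}/C_{A,1})^1.5.
= (2.08/6.06)^1.5 = (0.3432)^1.5 = 0.201.
Selectivity toward R falls as C_A falls — high-concentration operation is favoured.

0.201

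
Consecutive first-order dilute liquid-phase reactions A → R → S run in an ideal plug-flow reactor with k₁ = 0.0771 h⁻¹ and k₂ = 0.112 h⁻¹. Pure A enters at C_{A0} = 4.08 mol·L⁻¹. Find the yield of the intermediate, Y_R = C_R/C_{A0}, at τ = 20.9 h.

For first-order series with pure A initially, C_R(τ) = k₁C_{A0}/(k₂−k₁)·(e^(−k₁τ) − e^(−k₂τ)).
e^(−k₁τ) = e^(−0.0771×20.9) = e^(−1.611) = 0.1996; e^(−k₂τ) = e^(−2.341) = 0.09625.
C_R = 0.0771×4.08/(0.112−0.0771) × (0.1996−0.09625) = 9.013×0.1034 = 0.9316 mol·L⁻¹.
Y_R = C_R/C_{A0} = 0.9316/4.08 = 0.228.

0.228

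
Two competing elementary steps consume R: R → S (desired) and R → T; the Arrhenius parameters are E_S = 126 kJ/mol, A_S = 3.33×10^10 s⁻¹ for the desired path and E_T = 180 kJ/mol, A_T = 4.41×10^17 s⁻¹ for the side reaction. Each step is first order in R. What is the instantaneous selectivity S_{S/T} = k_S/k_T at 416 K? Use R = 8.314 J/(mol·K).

k_S/k_T = (A_S/A_T)·exp[−(E_S−E_T)/(RT)] = (A_S/A_T)·exp[(E_T−E_S)/(RT)].
(E_T−E_S)/(RT) = (180−126)×10³/(8.314×416) = 54000/3459 = 15.61.
k_S/k_T = (3.33×10^10/4.41×10^17)·exp(15.61) = 7.551×10^-8 × 6.035×10^6 = 0.456.

0.456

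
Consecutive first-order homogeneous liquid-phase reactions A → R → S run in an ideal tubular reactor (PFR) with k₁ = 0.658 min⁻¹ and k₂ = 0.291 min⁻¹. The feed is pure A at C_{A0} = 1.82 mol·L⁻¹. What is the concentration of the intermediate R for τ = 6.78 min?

0.416 mol·L⁻¹

The intermediate concentration in a first-order A→B→C sequence is C_R = k₁C_{A0}(e^(−k₁τ) − e^(−k₂τ))/(k₂−k₁).
e^(−k₁τ) = e^(−0.658×6.78) = e^(−4.461) = 0.01155; e^(−k₂τ) = e^(−1.973) = 0.1390.
C_R = 0.658×1.82/(0.291−0.658) × (0.01155−0.1390) = (-3.263)×(-0.1275) = 0.4160 mol·L⁻¹.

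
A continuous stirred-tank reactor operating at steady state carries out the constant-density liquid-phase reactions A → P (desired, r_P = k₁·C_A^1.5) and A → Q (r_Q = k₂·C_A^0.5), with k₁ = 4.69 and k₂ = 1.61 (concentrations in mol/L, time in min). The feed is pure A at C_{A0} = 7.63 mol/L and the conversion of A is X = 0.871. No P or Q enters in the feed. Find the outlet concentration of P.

Exit C_A = C_{A0}(1−X) = 7.63×0.129 = 0.9843 mol/L.
In a CSTR the entire volume is at exit conditions, so r_P = 4.69×0.9843^1.5 = 4.580 and r_Q = 1.61×0.9843^0.5 = 1.597.
Fraction of consumed A going to P: r_P/(r_P+r_Q) = 0.7414.
C_P = 0.7414·C_{A0}·X = 0.7414×7.63×0.871 = 4.93 mol/L.

4.93 mol/L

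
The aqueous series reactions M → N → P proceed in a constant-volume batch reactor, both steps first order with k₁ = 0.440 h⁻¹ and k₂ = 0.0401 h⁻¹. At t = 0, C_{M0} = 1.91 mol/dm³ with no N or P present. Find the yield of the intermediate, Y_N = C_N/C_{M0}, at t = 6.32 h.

For first-order series with pure M initially, C_N(t) = k₁C_{M0}/(k₂−k₁)·(e^(−k₁t) − e^(−k₂t)).
e^(−k₁t) = e^(−0.440×6.32) = e^(−2.781) = 0.06199; e^(−k₂t) = e^(−0.2534) = 0.7761.
C_N = 0.440×1.91/(0.0401−0.440) × (0.06199−0.7761) = (-2.102)×(-0.7141) = 1.501 mol/dm³.
Y_N = C_N/C_{M0} = 1.501/1.91 = 0.786.

0.786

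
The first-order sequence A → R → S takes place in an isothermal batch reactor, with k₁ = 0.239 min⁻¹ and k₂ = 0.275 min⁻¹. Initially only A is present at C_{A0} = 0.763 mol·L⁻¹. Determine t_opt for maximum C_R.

3.90 min

Setting dC_R/dt = 0 gives t_opt = ln(k₂/k₁)/(k₂−k₁).
= ln(0.275/0.239)/(0.275−0.239) = ln(1.151)/0.03600 = 0.1403/0.03600 = 3.90 min.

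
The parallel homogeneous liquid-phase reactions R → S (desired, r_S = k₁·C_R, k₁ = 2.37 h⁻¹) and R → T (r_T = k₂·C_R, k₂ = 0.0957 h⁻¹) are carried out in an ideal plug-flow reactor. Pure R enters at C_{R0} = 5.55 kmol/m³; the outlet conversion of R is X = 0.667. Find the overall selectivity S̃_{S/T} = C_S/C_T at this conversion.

24.8

C_R = C_{R0}(1−X) = 1.848 kmol/m³.
Both paths are first order in R, so the instantaneous fraction to S is constant: dC_S/d(−C_R) = k₁/(k₁+k₂) = 0.9612.
C_S = 0.9612·(C_{R0}−C_R) = 0.9612×3.702 = 3.56 kmol/m³.
C_T = (C_{R0}−C_R)−C_S = 0.1437 kmol/m³; S̃_{S/T} = 3.558/0.1437 = 24.8.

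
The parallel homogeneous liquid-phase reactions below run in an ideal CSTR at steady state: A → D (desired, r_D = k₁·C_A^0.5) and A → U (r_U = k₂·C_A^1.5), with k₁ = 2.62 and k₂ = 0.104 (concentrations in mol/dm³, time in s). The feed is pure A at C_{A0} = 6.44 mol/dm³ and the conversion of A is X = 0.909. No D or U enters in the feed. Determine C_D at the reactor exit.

Exit C_A = C_{A0}(1−X) = 6.44×0.0910 = 0.5860 mol/dm³.
Rates in a CSTR are evaluated at the outlet concentration: r_D = 2.62×0.5860^0.5 = 2.006, r_U = 0.104×0.5860^1.5 = 0.04666.
Fraction of consumed A going to D: r_D/(r_D+r_U) = 0.9773.
C_D = 0.9773·C_{A0}·X = 0.9773×6.44×0.909 = 5.72 mol/dm³.

5.72 mol/dm³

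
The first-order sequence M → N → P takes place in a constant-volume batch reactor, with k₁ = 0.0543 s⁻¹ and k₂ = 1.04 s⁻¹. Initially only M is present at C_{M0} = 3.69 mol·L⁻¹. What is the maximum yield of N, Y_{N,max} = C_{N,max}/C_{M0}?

0.0444

Evaluating C_N at t_opt = ln(k₂/k₁)/(k₂−k₁) gives C_{N,max}/C_{M0} = (k₁/k₂)^[k₂/(k₂−k₁)].
= (0.0543/1.04)^(1.04/(1.04−0.0543)) = (0.05221)^(1.055) = 0.04437.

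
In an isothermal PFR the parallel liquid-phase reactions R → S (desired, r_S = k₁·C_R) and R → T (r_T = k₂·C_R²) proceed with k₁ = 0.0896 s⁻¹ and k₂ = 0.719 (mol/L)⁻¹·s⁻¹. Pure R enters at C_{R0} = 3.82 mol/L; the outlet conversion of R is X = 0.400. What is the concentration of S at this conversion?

C_R = C_{R0}(1−X) = 2.292 mol/L.
Along a PFR/batch, dC_S/dC_R = −r_S/(r_S+r_T) = −k₁/(k₁+k₂·C_R).
Integrating from C_{R0} to C_R: C_S = (0.0896/0.719)·ln[(0.0896+0.719·3.82)/(0.0896+0.719·2.29)] = 0.1246·ln(2.836/1.738) = 0.06106 mol/L.

0.0611 mol/L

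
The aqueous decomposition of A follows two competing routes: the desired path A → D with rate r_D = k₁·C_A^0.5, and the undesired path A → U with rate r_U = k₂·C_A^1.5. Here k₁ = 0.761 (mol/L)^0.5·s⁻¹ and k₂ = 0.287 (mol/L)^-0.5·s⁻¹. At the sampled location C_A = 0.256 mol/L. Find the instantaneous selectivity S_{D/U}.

S_{D/U} = r_D/r_U = (k₁·C_A^0.5)/(k₂·C_A^1.5) = (k₁/k₂)·C_A⁻¹.
= (0.761×0.2560^0.5) / (0.287×0.2560^1.5) = 0.3850/0.03717 = 10.4.

10.4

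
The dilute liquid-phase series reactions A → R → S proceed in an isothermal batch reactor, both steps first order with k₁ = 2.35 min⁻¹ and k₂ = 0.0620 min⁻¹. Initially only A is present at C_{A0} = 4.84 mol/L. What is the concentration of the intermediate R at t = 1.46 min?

Solving the coupled first-order balances gives C_R(t) = [k₁/(k₂−k₁)]·C_{A0}·(e^(−k₁t) − e^(−k₂t)).
e^(−k₁t) = e^(−2.35×1.46) = e^(−3.431) = 0.03235; e^(−k₂t) = e^(−0.09052) = 0.9135.
C_R = 2.35×4.84/(0.0620−2.35) × (0.03235−0.9135) = (-4.971)×(-0.8811) = 4.380 mol/L.

4.38 mol/L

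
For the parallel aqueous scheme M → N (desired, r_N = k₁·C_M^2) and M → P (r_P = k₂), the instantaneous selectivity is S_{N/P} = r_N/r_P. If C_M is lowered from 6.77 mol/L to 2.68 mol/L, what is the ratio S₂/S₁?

S_{N/P} = (k₁/k₂)·C_M^2, so S₂/S₁ = (C_{M,2}/C_{M,1})^2.
= (2.68/6.77)^2 = (0.3959)^2 = 0.157.
Selectivity toward N falls as C_M falls — high-concentration operation is favoured.

0.157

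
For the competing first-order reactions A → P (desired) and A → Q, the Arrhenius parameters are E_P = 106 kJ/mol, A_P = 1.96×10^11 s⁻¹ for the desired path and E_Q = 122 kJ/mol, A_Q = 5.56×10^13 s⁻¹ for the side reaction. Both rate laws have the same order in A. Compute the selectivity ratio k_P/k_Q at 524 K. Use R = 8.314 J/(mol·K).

Since both paths have the same order in A, the concentration cancels and S_{P/Q} = k_P/k_Q = (A_P/A_Q)·exp[(E_Q−E_P)/(RT)].
(E_Q−E_P)/(RT) = (122−106)×10³/(8.314×524) = 16000/4357 = 3.673.
k_P/k_Q = (1.96×10^11/5.56×10^13)·exp(3.673) = 0.003525 × 39.36 = 0.139.
Since E_P < E_Q, lowering the temperature improves selectivity toward P.

0.139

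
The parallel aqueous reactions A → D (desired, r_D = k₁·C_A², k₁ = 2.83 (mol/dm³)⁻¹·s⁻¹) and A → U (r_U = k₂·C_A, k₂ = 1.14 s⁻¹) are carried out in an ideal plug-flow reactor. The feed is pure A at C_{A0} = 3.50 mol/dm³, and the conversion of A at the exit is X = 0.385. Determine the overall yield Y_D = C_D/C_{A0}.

0.336

C_A = C_{A0}(1−X) = 2.152 mol/dm³.
Along a PFR/batch, dC_U/dC_A = −r_U/(r_D+r_U) = −k₂/(k₂+k₁·C_A).
Integrating from C_{A0} to C_A: C_U = (1.14/2.83)·ln[(1.14+2.83·3.50)/(1.14+2.83·2.15)] = 0.4028·ln(11.05/7.232) = 0.1706 mol/dm³.
Then C_D = (C_{A0}−C_A) − C_U = 1.348 − 0.1706 = 1.177 mol/dm³.
Y_D = C_D/C_{A0} = 1.177/3.50 = 0.336.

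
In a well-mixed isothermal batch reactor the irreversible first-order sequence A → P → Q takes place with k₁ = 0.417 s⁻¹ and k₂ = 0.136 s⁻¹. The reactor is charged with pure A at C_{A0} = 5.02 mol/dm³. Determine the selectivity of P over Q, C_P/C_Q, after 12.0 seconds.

The intermediate concentration in a first-order A→B→C sequence is C_P = k₁C_{A0}(e^(−k₁t) − e^(−k₂t))/(k₂−k₁).
e^(−k₁t) = e^(−0.417×12.0) = e^(−5.004) = 0.006711; e^(−k₂t) = e^(−1.632) = 0.1955.
C_P = 0.417×5.02/(0.136−0.417) × (0.006711−0.1955) = (-7.450)×(-0.1888) = 1.407 mol/dm³.
C_A = C_{A0}e^(−k₁t) = 0.03369 mol/dm³, so C_Q = C_{A0}−C_A−C_P = 3.580 mol/dm³; C_P/C_Q = 0.393.

0.393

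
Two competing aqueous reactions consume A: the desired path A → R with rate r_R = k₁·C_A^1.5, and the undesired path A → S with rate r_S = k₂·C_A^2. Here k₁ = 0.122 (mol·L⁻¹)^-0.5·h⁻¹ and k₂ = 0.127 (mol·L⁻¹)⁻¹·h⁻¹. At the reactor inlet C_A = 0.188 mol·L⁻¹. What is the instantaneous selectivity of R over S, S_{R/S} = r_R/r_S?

2.22

S_{R/S} = r_R/r_S = (k₁·C_A^1.5)/(k₂·C_A^2) = (k₁/k₂)·C_A^-0.5.
= (0.122×0.1880^1.5) / (0.127×0.1880^2) = 0.009945/0.004489 = 2.22.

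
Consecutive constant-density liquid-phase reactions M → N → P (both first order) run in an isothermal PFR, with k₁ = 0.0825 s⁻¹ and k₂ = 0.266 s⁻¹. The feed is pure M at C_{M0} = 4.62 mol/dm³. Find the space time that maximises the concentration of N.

6.38 s

Setting dC_N/dτ = 0 gives τ_opt = ln(k₂/k₁)/(k₂−k₁).
= ln(0.266/0.0825)/(0.266−0.0825) = ln(3.224)/0.1835 = 1.171/0.1835 = 6.38 s.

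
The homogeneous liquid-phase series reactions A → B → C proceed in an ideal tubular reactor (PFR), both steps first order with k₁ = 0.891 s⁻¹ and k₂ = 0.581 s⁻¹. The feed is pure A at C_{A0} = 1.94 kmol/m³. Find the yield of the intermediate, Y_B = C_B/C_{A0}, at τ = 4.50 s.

For first-order series with pure A initially, C_B(τ) = k₁C_{A0}/(k₂−k₁)·(e^(−k₁τ) − e^(−k₂τ)).
e^(−k₁τ) = e^(−0.891×4.50) = e^(−4.010) = 0.01814; e^(−k₂τ) = e^(−2.614) = 0.07320.
C_B = 0.891×1.94/(0.581−0.891) × (0.01814−0.07320) = (-5.576)×(-0.05506) = 0.3070 kmol/m³.
Y_B = C_B/C_{A0} = 0.3070/1.94 = 0.158.

0.158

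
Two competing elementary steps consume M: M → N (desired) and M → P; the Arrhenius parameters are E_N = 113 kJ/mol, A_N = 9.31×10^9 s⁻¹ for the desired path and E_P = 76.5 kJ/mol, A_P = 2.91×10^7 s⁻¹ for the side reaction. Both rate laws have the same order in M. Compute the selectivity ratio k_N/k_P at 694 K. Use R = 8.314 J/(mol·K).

0.572

Since both paths have the same order in M, the concentration cancels and S_{N/P} = k_N/k_P = (A_N/A_P)·exp[(E_P−E_N)/(RT)].
(E_P−E_N)/(RT) = (76.5−113)×10³/(8.314×694) = -36500/5770 = -6.326.
k_N/k_P = (9.31×10^9/2.91×10^7)·exp(-6.326) = 319.9 × 0.001789 = 0.572.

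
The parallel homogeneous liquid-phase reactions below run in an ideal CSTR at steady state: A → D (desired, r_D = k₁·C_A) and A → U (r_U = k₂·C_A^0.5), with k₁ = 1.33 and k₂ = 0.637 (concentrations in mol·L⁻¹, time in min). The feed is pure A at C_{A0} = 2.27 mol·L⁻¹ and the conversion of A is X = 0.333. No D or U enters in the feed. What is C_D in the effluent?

Exit C_A = C_{A0}(1−X) = 2.27×0.667 = 1.514 mol·L⁻¹.
A CSTR operates uniformly at the exit composition, giving r_D = 2.014 and r_U = 0.7838 (each k·C_A^n at C_A = 1.514).
Fraction of consumed A going to D: r_D/(r_D+r_U) = 0.7198.
C_D = 0.7198·C_{A0}·X = 0.7198×2.27×0.333 = 0.544 mol·L⁻¹.

0.544 mol·L⁻¹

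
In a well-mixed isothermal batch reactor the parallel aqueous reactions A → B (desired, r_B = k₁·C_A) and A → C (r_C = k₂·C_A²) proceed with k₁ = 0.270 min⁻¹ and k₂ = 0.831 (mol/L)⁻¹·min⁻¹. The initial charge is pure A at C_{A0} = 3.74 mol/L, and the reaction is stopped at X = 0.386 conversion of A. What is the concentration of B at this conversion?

C_A = C_{A0}(1−X) = 2.296 mol/L.
Along a PFR/batch, dC_B/dC_A = −r_B/(r_B+r_C) = −k₁/(k₁+k₂·C_A).
Integrating from C_{A0} to C_A: C_B = (0.270/0.831)·ln[(0.270+0.831·3.74)/(0.270+0.831·2.30)] = 0.3249·ln(3.378/2.178) = 0.1425 mol/L.

0.143 mol/L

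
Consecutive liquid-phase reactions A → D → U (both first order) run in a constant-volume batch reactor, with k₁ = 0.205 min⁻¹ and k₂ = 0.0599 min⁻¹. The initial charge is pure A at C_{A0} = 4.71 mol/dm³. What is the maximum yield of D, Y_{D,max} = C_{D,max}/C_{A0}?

0.602

At the optimum, C_{D,max}/C_{A0} = (k₁/k₂)^[k₂/(k₂−k₁)].
= (0.205/0.0599)^(0.0599/(0.0599−0.205)) = (3.422)^(-0.4128) = 0.6018.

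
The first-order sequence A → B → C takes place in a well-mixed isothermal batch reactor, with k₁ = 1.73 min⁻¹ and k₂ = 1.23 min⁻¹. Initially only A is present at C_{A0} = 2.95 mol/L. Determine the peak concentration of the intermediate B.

1.27 mol/L

At the optimum, C_{B,max}/C_{A0} = (k₁/k₂)^[k₂/(k₂−k₁)].
= (1.73/1.23)^(1.23/(1.23−1.73)) = (1.407)^(-2.460) = 0.4321.
C_{B,max} = 0.4321×2.95 = 1.27 mol/L.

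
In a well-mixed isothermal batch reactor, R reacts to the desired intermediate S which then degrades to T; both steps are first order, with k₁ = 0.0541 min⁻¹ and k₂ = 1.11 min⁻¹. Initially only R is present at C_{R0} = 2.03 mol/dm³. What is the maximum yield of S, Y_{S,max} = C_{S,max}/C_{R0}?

0.0417

Evaluating C_S at t_opt = ln(k₂/k₁)/(k₂−k₁) gives C_{S,max}/C_{R0} = (k₁/k₂)^[k₂/(k₂−k₁)].
= (0.0541/1.11)^(1.11/(1.11−0.0541)) = (0.04874)^(1.051) = 0.04175.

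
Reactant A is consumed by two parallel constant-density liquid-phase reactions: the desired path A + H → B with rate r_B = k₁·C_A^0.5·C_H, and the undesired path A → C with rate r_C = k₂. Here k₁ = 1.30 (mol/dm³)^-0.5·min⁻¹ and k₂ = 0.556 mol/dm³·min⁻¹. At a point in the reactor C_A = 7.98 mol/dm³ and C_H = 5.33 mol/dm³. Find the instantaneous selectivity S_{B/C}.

35.2

S_{B/C} = r_B/r_C = (k₁·C_A^0.5·C_H)/(k₂) = (k₁/k₂)·C_A^0.5·C_H.
= (1.30×7.980^0.5×5.330) / (0.556) = 19.57/0.5560 = 35.2.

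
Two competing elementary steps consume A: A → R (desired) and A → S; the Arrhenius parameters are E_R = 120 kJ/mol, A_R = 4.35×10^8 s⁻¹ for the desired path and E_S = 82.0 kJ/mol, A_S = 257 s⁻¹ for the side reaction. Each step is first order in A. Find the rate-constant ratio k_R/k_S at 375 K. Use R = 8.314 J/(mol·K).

Since both paths have the same order in A, the concentration cancels and S_{R/S} = k_R/k_S = (A_R/A_S)·exp[(E_S−E_R)/(RT)].
(E_S−E_R)/(RT) = (82.0−120)×10³/(8.314×375) = -38000/3118 = -12.19.
k_R/k_S = (4.35×10^8/257)·exp(-12.19) = 1.693×10^6 × 5.090×10^-6 = 8.61.
Since E_R > E_S, raising the temperature improves selectivity toward R.

8.61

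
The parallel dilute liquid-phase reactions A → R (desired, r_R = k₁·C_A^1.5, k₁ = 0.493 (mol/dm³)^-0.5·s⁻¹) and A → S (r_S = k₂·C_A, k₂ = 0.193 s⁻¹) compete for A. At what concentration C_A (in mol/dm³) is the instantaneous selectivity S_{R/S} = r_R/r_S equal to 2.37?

S_{R/S} = (k₁/k₂)·C_A^0.5 ⇒ C_A = (S·k₂/k₁)^(2).
= (2.37×0.193/0.493)^(2) = (0.9278)^(2) = 0.861 mol/dm³.

0.861 mol/dm³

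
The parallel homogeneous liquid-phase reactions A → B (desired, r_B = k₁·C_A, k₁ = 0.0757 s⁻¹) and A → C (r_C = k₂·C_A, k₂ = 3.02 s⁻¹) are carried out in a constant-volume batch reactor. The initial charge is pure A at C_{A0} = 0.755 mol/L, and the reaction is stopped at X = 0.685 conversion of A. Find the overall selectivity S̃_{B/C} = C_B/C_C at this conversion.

C_A = C_{A0}(1−X) = 0.2378 mol/L.
Both paths are first order in A, so the instantaneous fraction to B is constant: dC_B/d(−C_A) = k₁/(k₁+k₂) = 0.02445.
C_B = 0.02445·(C_{A0}−C_A) = 0.02445×0.5172 = 0.0126 mol/L.
C_C = (C_{A0}−C_A)−C_B = 0.5045 mol/L; S̃_{B/C} = 0.01265/0.5045 = 0.0251.

0.0251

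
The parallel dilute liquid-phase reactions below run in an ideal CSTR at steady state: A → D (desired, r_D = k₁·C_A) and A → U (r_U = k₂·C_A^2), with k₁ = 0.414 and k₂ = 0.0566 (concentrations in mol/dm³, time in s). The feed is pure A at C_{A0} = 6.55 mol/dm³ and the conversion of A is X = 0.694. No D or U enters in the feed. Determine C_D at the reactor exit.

3.57 mol/dm³

Exit C_A = C_{A0}(1−X) = 6.55×0.306 = 2.004 mol/dm³.
Rates in a CSTR are evaluated at the outlet concentration: r_D = 0.414×2.004 = 0.8298, r_U = 0.0566×2.004^2 = 0.2274.
Fraction of consumed A going to D: r_D/(r_D+r_U) = 0.7849.
C_D = 0.7849·C_{A0}·X = 0.7849×6.55×0.694 = 3.57 mol/dm³.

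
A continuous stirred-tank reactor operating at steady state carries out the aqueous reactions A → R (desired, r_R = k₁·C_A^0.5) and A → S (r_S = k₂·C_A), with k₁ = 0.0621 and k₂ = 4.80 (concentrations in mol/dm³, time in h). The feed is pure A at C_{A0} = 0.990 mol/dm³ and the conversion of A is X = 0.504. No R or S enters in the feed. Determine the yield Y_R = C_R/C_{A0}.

Exit C_A = C_{A0}(1−X) = 0.990×0.496 = 0.4910 mol/dm³.
In a CSTR the entire volume is at exit conditions, so r_R = 0.0621×0.4910^0.5 = 0.04352 and r_S = 4.80×0.4910 = 2.357.
Fraction of consumed A going to R: r_R/(r_R+r_S) = 0.01813.
C_R = 0.01813·C_{A0}·X = 0.01813×0.990×0.504 = 0.00905 mol/dm³; Y_R = C_R/C_{A0} = 0.00914.

0.00914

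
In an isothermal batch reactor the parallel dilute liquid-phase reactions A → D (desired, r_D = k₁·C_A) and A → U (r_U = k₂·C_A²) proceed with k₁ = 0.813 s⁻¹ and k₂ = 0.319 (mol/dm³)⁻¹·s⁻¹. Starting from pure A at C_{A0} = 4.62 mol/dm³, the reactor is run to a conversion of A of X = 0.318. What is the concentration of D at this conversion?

0.585 mol/dm³

C_A = C_{A0}(1−X) = 3.151 mol/dm³.
Along a PFR/batch, dC_D/dC_A = −r_D/(r_D+r_U) = −k₁/(k₁+k₂·C_A).
Integrating from C_{A0} to C_A: C_D = (0.813/0.319)·ln[(0.813+0.319·4.62)/(0.813+0.319·3.15)] = 2.549·ln(2.287/1.818) = 0.5845 mol/dm³.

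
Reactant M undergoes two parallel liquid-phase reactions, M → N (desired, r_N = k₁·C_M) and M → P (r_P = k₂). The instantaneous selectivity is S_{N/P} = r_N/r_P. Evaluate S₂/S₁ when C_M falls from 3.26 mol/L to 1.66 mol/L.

0.509

S_{N/P} = (k₁/k₂)·C_M, so S₂/S₁ = (C_{M,2}/C_{M,1}).
= 1.66/3.26 = 0.509.
Selectivity toward N falls as C_M falls — high-concentration operation is favoured.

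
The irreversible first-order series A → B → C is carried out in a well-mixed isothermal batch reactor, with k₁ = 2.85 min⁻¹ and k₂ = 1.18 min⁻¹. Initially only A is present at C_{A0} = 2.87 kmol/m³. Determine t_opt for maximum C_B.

0.528 min

Setting dC_B/dt = 0 gives t_opt = ln(k₂/k₁)/(k₂−k₁).
= ln(1.18/2.85)/(1.18−2.85) = ln(0.4140)/-1.670 = -0.8818/-1.670 = 0.528 min.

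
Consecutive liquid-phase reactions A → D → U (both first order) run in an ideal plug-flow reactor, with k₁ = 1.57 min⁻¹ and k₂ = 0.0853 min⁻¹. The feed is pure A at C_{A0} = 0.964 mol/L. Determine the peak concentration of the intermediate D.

0.815 mol/L

Evaluating C_D at τ_opt = ln(k₂/k₁)/(k₂−k₁) gives C_{D,max}/C_{A0} = (k₁/k₂)^[k₂/(k₂−k₁)].
= (1.57/0.0853)^(0.0853/(0.0853−1.57)) = (18.41)^(-0.05745) = 0.8459.
C_{D,max} = 0.8459×0.964 = 0.815 mol/L.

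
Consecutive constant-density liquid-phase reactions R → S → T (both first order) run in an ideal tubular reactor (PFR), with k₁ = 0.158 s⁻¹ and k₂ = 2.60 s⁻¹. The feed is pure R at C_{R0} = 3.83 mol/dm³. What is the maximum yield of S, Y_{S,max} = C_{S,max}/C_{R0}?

0.0507

Evaluating C_S at τ_opt = ln(k₂/k₁)/(k₂−k₁) gives C_{S,max}/C_{R0} = (k₁/k₂)^[k₂/(k₂−k₁)].
= (0.158/2.60)^(2.60/(2.60−0.158)) = (0.06077)^(1.065) = 0.05070.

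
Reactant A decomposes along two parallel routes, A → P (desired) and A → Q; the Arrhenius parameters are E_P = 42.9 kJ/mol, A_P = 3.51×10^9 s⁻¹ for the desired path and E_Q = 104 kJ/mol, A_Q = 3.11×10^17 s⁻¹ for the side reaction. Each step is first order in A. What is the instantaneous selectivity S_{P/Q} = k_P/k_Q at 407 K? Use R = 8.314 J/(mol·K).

With equal orders, S_{P/Q} = k_P/k_Q = (A_P/A_Q)·exp[(E_Q−E_P)/(RT)].
(E_Q−E_P)/(RT) = (104−42.9)×10³/(8.314×407) = 61100/3384 = 18.06.
k_P/k_Q = (3.51×10^9/3.11×10^17)·exp(18.06) = 1.129×10^-8 × 6.949×10^7 = 0.784.
Since E_P < E_Q, lowering the temperature improves selectivity toward P.

0.784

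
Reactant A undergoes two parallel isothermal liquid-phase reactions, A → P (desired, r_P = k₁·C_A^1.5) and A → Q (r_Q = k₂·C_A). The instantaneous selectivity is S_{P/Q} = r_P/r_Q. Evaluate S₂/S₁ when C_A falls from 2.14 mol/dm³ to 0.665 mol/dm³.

0.557

S_{P/Q} = (k₁/k₂)·C_A^0.5, so S₂/S₁ = (C_{A,2}/C_{A,1})^0.5.
= (0.665/2.14)^0.5 = (0.3107)^0.5 = 0.557.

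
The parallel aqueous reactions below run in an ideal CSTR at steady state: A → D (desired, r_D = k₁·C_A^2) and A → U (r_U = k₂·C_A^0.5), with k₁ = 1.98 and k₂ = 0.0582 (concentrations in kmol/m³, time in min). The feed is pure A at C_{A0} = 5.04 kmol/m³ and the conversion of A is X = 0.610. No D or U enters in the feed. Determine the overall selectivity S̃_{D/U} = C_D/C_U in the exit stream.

Exit C_A = C_{A0}(1−X) = 5.04×0.390 = 1.966 kmol/m³.
Rates in a CSTR are evaluated at the outlet concentration: r_D = 1.98×1.966^2 = 7.650, r_U = 0.0582×1.966^0.5 = 0.08160.
Overall selectivity = C_D/C_U = r_Dτ/(r_Uτ) = r_D/r_U = 93.8.

93.8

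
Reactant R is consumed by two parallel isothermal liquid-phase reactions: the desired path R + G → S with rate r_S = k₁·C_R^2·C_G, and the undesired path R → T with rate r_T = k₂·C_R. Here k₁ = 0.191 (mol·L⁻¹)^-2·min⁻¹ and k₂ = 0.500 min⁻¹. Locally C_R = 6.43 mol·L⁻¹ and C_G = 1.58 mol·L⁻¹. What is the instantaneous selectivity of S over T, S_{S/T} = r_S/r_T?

3.88

S_{S/T} = r_S/r_T = (k₁·C_R^2·C_G)/(k₂·C_R) = (k₁/k₂)·C_R·C_G.
= (0.191×6.430^2×1.580) / (0.500×6.430) = 12.48/3.215 = 3.88.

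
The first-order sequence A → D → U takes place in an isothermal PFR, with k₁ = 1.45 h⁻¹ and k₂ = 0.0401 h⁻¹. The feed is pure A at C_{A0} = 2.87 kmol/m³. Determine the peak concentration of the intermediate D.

For a first-order series the maximum intermediate yield is C_{D,max}/C_{A0} = (k₁/k₂)^[k₂/(k₂−k₁)].
= (1.45/0.0401)^(0.0401/(0.0401−1.45)) = (36.16)^(-0.02844) = 0.9030.
C_{D,max} = 0.9030×2.87 = 2.59 kmol/m³.

2.59 kmol/m³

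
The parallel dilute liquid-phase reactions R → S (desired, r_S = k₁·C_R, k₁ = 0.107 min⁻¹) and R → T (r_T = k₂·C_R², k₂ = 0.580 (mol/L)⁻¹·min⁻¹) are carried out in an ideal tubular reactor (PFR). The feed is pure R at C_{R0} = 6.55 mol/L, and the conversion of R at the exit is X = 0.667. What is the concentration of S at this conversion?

C_R = C_{R0}(1−X) = 2.181 mol/L.
Along a PFR/batch, dC_S/dC_R = −r_S/(r_S+r_T) = −k₁/(k₁+k₂·C_R).
Integrating from C_{R0} to C_R: C_S = (0.107/0.580)·ln[(0.107+0.580·6.55)/(0.107+0.580·2.18)] = 0.1845·ln(3.906/1.372) = 0.1930 mol/L.

0.193 mol/L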